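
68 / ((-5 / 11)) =-748 / 5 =-149.60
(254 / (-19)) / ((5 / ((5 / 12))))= -127 / 114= -1.11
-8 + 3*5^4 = 1867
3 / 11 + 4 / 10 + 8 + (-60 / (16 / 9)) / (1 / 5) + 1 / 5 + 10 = -32973 / 220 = -149.88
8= 8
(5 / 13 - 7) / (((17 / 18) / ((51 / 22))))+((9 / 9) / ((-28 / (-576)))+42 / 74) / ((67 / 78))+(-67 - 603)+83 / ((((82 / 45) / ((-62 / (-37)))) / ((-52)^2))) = 20930198942594 / 101740639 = 205721.13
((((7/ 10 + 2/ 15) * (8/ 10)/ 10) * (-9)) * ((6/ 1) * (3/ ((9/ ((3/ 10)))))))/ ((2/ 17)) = -153/ 50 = -3.06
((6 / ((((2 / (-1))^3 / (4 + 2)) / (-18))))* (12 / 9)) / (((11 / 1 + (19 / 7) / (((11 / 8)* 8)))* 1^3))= 4158 / 433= 9.60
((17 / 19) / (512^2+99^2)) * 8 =136 / 5166955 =0.00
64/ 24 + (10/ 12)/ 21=341/ 126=2.71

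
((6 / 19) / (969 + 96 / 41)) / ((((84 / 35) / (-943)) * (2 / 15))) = -38663 / 40356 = -0.96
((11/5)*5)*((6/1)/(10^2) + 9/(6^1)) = 429/25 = 17.16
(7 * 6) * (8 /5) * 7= 2352 /5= 470.40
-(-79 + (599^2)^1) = -358722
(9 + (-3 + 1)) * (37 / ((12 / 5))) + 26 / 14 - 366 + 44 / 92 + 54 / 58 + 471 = 12112307 / 56028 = 216.18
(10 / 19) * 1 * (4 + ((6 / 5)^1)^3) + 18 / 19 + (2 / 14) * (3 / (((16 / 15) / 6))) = 169517 / 26600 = 6.37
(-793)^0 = 1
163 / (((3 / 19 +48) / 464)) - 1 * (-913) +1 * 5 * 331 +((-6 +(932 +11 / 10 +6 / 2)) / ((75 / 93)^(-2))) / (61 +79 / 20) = 526417584838 / 126914465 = 4147.81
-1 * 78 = -78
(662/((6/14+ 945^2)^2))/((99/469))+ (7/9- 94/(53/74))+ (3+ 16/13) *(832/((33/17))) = 1682.87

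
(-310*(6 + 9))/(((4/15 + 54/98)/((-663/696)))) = 377661375/69716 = 5417.14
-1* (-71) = 71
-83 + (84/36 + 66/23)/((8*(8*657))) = -240808537/2901312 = -83.00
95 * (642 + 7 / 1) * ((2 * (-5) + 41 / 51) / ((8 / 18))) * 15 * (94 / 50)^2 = -67633279.15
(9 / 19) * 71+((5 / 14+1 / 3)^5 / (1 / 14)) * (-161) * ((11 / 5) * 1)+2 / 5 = -94285616171 / 126690480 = -744.22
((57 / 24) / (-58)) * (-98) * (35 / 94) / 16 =32585 / 348928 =0.09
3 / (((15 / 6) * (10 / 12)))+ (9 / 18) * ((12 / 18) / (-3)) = 299 / 225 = 1.33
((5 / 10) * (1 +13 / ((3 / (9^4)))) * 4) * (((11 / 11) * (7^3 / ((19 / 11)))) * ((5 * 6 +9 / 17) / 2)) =172368955.99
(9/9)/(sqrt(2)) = sqrt(2)/2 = 0.71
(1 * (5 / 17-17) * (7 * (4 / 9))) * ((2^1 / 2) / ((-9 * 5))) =1.15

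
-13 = -13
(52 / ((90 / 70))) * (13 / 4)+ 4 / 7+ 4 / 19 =158275 / 1197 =132.23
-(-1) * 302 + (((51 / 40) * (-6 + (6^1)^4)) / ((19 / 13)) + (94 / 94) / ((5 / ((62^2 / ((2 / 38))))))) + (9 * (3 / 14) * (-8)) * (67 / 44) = 468483667 / 29260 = 16011.06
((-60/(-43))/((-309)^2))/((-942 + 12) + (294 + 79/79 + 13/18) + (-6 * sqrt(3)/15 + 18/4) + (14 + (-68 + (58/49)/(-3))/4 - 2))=-82314267000/3576003682596721219 + 51861600 * sqrt(3)/3576003682596721219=-0.00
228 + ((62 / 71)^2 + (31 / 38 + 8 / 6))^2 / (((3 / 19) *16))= 193023921189097 / 834316310592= 231.36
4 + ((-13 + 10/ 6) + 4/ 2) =-16/ 3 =-5.33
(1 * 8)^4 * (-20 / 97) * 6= -491520 / 97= -5067.22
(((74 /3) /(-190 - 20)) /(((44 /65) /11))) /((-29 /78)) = 6253 /1218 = 5.13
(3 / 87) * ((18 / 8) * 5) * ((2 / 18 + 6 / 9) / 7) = 0.04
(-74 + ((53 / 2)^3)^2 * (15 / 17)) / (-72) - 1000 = -332543672423 / 78336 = -4245093.86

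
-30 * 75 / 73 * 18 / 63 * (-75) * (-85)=-28687500 / 511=-56139.92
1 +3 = 4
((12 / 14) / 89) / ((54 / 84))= 4 / 267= 0.01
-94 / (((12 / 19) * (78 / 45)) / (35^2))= -5469625 / 52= -105185.10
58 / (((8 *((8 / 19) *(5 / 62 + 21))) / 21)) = 358701 / 20912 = 17.15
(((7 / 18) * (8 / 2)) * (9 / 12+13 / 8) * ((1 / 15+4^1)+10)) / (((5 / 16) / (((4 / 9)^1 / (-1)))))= -449008 / 6075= -73.91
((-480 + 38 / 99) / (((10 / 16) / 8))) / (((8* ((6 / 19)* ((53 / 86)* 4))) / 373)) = -28939424324 / 78705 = -367694.86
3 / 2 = 1.50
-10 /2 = -5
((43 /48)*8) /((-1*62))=-43 /372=-0.12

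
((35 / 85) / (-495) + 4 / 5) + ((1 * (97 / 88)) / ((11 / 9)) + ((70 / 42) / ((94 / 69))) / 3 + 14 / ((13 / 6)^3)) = 53300197943 / 15293070936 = 3.49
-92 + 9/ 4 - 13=-411/ 4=-102.75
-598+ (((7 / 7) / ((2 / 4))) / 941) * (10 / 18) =-5064452 / 8469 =-598.00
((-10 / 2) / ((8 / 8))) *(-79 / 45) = 79 / 9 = 8.78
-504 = -504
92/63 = 1.46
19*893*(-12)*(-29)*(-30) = -177135480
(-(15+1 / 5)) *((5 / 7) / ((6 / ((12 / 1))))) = -152 / 7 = -21.71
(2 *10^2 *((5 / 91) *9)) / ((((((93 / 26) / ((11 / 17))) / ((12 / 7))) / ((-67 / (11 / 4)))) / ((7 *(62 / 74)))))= -19296000 / 4403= -4382.47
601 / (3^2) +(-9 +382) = 3958 / 9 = 439.78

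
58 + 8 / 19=1110 / 19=58.42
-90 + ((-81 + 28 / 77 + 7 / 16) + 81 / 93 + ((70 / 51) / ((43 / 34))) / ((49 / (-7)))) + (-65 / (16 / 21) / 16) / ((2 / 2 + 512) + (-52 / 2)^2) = -2269359895753 / 13389547776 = -169.49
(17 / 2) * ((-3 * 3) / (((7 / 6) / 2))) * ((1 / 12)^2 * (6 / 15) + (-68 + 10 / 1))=1064829 / 140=7605.92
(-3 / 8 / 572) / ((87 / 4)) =-1 / 33176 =-0.00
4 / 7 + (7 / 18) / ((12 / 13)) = 1501 / 1512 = 0.99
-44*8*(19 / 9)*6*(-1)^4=-13376 / 3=-4458.67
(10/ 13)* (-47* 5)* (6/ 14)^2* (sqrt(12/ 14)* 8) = -169200* sqrt(42)/ 4459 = -245.92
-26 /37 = -0.70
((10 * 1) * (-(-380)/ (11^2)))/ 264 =475/ 3993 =0.12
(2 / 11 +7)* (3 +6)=711 / 11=64.64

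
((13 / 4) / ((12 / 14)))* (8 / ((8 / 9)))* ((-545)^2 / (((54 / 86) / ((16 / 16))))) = 1162258825 / 72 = 16142483.68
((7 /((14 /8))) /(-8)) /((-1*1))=1 /2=0.50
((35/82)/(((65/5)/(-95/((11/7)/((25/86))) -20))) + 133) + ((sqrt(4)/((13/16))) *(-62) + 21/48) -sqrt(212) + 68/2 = 54812319/4033744 -2 *sqrt(53) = -0.97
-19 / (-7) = 19 / 7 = 2.71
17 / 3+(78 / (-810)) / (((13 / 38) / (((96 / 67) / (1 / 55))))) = -9959 / 603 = -16.52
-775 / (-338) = 775 / 338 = 2.29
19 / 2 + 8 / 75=1441 / 150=9.61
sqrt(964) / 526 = sqrt(241) / 263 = 0.06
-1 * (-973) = 973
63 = 63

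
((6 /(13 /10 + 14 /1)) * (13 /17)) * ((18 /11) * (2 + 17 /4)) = 3.07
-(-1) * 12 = 12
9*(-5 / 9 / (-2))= 5 / 2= 2.50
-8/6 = -4/3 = -1.33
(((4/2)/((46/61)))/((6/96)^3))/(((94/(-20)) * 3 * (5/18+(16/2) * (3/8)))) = -14991360/63779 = -235.05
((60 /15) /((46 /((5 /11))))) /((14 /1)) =5 /1771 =0.00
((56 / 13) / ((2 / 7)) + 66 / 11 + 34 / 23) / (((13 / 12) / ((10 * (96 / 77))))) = 77690880 / 299299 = 259.58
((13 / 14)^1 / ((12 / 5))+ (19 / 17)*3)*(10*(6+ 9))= 560.98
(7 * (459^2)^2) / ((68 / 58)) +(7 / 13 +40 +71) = 6890348864387 / 26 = 265013417861.04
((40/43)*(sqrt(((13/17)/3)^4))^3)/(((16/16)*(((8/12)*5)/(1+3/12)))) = 24134045/252213458481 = 0.00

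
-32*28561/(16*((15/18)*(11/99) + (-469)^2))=-3084588/11877899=-0.26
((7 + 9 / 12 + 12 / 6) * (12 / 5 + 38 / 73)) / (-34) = -20787 / 24820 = -0.84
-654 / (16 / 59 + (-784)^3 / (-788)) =-3800721 / 3553942568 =-0.00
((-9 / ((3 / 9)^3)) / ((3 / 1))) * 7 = -567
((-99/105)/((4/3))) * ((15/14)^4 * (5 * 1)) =-5011875/1075648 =-4.66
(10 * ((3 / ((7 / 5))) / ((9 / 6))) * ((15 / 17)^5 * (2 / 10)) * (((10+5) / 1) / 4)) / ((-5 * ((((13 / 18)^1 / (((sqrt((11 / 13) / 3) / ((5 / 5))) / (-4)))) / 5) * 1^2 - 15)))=1268630859375 / 16516996281163 - 4442343750 * sqrt(429) / 16516996281163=0.07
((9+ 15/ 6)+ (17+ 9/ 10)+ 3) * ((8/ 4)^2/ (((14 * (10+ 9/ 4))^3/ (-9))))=-46656/ 201768035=-0.00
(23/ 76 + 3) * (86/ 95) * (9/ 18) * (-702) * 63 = -238665609/ 3610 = -66112.36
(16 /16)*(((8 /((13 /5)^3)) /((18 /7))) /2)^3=0.00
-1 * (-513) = 513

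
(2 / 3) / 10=1 / 15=0.07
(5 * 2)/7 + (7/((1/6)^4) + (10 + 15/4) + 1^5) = 254469/28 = 9088.18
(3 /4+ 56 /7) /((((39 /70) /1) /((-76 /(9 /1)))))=-46550 /351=-132.62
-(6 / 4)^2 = -9 / 4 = -2.25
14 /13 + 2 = 40 /13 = 3.08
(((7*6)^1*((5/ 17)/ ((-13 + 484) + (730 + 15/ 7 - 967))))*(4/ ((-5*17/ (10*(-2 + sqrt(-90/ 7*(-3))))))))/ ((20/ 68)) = 1568/ 9367 - 336*sqrt(210)/ 9367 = -0.35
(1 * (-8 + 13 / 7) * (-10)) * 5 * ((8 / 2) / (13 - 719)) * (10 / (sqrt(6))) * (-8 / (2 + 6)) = 21500 * sqrt(6) / 7413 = 7.10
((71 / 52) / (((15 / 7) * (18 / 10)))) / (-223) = -497 / 313092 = -0.00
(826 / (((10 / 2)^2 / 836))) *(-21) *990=-2871248688 / 5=-574249737.60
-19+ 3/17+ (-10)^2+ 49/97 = 134693/1649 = 81.68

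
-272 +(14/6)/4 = -3257/12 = -271.42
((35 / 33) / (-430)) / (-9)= 7 / 25542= 0.00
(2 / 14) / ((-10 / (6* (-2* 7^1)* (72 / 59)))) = 432 / 295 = 1.46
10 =10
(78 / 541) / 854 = 39 / 231007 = 0.00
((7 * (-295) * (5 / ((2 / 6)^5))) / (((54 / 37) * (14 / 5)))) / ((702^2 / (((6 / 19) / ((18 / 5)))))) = -1364375 / 12484368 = -0.11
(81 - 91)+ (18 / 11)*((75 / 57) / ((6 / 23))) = -365 / 209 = -1.75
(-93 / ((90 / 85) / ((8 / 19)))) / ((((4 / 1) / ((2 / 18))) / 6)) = -1054 / 171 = -6.16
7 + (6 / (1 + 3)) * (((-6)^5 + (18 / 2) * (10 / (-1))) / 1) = -11792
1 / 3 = 0.33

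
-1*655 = -655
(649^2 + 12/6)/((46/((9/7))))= 3790827/322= 11772.75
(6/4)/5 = 3/10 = 0.30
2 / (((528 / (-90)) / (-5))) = 75 / 44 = 1.70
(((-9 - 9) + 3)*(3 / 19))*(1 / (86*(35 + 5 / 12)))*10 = -108 / 13889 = -0.01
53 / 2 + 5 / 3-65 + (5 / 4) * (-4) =-251 / 6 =-41.83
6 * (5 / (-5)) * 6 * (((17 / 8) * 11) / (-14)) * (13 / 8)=21879 / 224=97.67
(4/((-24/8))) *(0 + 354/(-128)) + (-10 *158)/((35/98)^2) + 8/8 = -990601/80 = -12382.51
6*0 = 0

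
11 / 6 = 1.83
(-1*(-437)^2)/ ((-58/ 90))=8593605/ 29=296331.21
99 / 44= 9 / 4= 2.25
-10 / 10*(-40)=40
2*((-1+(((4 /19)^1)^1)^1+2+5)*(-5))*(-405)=477900 /19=25152.63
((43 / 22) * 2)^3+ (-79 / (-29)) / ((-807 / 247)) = 1834730518 / 31149393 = 58.90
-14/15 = -0.93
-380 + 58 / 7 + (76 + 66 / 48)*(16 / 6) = -3473 / 21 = -165.38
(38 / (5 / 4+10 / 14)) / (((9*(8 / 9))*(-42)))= -19 / 330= -0.06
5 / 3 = 1.67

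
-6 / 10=-3 / 5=-0.60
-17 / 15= -1.13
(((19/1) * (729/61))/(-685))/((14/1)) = -13851/584990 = -0.02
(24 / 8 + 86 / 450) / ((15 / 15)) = 718 / 225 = 3.19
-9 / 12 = -3 / 4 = -0.75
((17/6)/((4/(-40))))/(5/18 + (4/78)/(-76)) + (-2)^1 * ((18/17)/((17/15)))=-18535305/178024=-104.12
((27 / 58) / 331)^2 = 729 / 368563204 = 0.00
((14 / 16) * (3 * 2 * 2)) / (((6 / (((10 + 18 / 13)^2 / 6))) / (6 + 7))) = 19166 / 39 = 491.44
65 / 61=1.07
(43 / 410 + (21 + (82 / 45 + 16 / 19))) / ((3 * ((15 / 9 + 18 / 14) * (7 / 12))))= 1666459 / 362235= 4.60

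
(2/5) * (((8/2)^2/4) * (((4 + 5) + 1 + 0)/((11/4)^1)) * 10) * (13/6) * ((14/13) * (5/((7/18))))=19200/11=1745.45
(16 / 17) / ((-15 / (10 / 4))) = -8 / 51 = -0.16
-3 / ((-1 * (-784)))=-3 / 784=-0.00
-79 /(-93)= 79 /93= 0.85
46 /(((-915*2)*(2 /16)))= -184 /915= -0.20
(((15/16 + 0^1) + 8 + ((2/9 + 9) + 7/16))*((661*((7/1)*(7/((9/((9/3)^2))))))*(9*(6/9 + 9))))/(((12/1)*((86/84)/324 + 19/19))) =237704781951/54604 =4353248.52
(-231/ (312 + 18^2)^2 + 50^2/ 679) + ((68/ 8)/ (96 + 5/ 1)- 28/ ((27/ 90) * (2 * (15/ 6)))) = -137786033951/ 9246643728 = -14.90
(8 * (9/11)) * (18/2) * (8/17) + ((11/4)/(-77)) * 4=36101/1309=27.58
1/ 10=0.10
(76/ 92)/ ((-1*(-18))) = 0.05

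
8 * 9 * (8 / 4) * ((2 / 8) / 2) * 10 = 180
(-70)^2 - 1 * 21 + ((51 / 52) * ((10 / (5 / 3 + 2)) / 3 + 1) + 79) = 2837047 / 572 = 4959.87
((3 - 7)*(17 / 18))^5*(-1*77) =3498527648 / 59049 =59247.87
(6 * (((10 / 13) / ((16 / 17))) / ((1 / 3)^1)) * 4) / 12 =255 / 52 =4.90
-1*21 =-21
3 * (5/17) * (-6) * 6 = -540/17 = -31.76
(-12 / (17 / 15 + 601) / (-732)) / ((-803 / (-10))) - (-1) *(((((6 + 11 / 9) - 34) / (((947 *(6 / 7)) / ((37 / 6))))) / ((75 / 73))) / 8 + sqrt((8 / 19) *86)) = -251984043037709 / 10180885702917600 + 4 *sqrt(817) / 19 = 5.99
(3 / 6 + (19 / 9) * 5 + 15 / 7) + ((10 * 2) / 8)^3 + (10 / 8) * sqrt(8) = 5 * sqrt(2) / 2 + 14527 / 504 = 32.36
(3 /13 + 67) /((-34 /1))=-437 /221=-1.98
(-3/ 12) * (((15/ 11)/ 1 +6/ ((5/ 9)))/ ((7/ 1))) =-669/ 1540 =-0.43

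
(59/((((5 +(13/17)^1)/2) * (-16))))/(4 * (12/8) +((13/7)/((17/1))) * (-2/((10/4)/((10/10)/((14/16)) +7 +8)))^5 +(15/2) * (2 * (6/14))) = 127935784375/3922996659444656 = 0.00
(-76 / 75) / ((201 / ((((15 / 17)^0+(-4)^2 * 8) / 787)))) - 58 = -229374418 / 3954675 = -58.00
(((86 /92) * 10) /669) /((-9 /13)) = -2795 /138483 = -0.02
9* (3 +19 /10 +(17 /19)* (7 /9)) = 9569 /190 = 50.36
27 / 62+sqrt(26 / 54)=27 / 62+sqrt(39) / 9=1.13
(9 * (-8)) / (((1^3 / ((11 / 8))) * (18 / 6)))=-33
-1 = -1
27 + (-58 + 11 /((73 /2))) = -2241 /73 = -30.70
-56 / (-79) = 56 / 79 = 0.71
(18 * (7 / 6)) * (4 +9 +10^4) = 210273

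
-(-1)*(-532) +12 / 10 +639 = 541 / 5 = 108.20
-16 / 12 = -4 / 3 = -1.33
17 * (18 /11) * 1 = 306 /11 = 27.82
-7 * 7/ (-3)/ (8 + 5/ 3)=1.69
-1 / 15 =-0.07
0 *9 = 0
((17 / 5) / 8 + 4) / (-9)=-59 / 120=-0.49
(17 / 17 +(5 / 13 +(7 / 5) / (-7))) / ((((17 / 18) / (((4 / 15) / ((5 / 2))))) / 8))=29568 / 27625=1.07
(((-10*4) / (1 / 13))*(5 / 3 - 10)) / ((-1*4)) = -3250 / 3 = -1083.33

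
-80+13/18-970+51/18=-9418/9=-1046.44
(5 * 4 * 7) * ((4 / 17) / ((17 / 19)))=10640 / 289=36.82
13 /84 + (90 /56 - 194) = -4037 /21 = -192.24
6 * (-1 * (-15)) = 90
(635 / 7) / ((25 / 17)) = 61.69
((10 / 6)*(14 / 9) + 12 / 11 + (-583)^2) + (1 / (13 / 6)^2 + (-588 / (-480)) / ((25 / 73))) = 17060423695361 / 50193000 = 339896.47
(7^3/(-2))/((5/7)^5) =-922.37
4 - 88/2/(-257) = 1072/257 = 4.17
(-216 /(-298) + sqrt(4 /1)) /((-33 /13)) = -5278 /4917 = -1.07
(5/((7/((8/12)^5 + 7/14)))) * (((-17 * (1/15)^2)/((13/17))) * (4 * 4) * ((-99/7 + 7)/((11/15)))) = 6.95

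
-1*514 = -514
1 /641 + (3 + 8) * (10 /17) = 70527 /10897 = 6.47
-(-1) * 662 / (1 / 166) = 109892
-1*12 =-12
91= 91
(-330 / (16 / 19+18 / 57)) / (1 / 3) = -855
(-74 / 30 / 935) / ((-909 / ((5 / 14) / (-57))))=-37 / 2034696510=-0.00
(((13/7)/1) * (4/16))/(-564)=-13/15792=-0.00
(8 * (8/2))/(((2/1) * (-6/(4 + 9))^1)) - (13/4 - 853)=9781/12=815.08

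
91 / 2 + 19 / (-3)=39.17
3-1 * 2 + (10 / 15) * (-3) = -1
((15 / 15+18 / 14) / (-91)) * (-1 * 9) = 144 / 637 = 0.23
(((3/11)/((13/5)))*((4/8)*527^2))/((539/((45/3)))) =405.37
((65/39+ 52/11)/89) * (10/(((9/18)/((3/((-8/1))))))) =-1055/1958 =-0.54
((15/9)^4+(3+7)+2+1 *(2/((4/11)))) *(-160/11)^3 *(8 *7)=-468500480000/107811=-4345572.16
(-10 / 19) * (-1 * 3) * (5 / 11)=0.72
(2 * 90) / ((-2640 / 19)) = -57 / 44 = -1.30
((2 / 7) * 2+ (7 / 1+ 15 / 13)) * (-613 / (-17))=314.62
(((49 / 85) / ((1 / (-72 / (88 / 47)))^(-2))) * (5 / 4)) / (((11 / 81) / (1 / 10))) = 539 / 1502120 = 0.00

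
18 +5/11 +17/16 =3435/176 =19.52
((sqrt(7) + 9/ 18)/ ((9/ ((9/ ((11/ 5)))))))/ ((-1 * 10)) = -sqrt(7)/ 22 - 1/ 44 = -0.14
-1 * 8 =-8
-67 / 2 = -33.50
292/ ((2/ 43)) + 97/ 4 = 6302.25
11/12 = 0.92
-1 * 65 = -65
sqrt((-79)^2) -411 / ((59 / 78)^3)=-178815931 / 205379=-870.66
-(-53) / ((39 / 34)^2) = 61268 / 1521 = 40.28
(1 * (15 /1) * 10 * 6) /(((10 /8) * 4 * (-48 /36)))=-135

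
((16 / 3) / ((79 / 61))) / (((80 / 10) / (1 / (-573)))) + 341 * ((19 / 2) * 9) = 7918691867 / 271602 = 29155.50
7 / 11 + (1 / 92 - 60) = -60065 / 1012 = -59.35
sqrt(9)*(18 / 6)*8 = 72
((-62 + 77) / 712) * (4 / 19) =15 / 3382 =0.00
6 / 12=1 / 2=0.50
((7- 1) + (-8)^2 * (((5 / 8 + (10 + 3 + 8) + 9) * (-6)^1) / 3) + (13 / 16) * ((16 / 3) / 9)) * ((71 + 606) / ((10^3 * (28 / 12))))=-2043863 / 1800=-1135.48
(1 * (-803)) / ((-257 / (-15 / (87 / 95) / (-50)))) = 15257 / 14906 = 1.02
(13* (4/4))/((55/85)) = 221/11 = 20.09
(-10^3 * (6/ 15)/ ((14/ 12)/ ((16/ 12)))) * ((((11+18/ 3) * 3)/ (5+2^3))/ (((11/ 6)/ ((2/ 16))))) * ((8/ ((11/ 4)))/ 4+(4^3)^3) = -352951660800/ 11011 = -32054460.16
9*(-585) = -5265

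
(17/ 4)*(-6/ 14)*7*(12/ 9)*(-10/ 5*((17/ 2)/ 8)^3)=83521/ 2048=40.78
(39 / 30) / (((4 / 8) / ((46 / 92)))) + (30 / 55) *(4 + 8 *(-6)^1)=-227 / 10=-22.70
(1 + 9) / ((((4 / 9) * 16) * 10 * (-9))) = -1 / 64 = -0.02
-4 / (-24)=1 / 6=0.17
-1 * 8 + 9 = 1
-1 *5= -5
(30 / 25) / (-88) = -3 / 220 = -0.01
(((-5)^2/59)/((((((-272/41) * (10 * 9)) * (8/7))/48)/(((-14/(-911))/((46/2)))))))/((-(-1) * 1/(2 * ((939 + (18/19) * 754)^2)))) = -3304056878535/30346900396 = -108.88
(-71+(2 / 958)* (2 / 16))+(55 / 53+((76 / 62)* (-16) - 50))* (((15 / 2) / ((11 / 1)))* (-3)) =4797181997 / 69255736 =69.27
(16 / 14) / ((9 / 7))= 8 / 9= 0.89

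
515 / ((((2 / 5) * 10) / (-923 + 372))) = -283765 / 4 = -70941.25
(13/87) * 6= 26/29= 0.90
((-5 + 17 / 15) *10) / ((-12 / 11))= 319 / 9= 35.44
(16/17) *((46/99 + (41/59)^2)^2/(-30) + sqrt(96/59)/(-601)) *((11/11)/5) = -34122123848/6056875013211 - 64 *sqrt(354)/3014015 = -0.01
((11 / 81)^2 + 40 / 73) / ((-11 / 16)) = -4340368 / 5268483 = -0.82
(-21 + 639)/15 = 206/5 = 41.20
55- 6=49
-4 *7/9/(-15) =28/135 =0.21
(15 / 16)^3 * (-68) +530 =485345 / 1024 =473.97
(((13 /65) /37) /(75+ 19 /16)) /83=0.00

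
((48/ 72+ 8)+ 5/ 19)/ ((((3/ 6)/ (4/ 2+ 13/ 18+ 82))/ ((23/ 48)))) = 17853175/ 24624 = 725.03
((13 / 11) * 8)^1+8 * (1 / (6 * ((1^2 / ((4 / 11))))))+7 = 559 / 33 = 16.94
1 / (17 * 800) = 1 / 13600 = 0.00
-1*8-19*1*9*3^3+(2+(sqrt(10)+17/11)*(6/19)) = -966105/209+6*sqrt(10)/19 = -4621.51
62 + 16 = 78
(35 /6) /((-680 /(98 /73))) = -0.01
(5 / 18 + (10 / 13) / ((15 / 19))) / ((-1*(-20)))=293 / 4680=0.06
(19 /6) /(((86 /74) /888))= 104044 /43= 2419.63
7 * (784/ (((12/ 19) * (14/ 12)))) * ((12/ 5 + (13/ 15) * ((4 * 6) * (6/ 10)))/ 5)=2770656/ 125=22165.25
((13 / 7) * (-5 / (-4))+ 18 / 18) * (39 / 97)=3627 / 2716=1.34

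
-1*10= -10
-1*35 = -35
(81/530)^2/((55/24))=39366/3862375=0.01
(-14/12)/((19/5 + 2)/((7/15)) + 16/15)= -245/2834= -0.09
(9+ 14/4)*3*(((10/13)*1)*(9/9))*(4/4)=28.85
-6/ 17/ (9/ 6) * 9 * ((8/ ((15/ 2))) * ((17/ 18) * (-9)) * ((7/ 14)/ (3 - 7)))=-12/ 5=-2.40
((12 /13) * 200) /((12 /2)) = 400 /13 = 30.77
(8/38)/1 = 4/19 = 0.21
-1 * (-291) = 291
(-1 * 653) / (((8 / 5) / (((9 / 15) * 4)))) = -1959 / 2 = -979.50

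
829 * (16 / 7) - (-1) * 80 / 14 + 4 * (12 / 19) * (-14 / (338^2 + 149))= 9638600088 / 5071423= 1900.57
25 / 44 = 0.57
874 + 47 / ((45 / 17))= 40129 / 45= 891.76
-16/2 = -8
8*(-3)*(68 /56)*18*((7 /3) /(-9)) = 136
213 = 213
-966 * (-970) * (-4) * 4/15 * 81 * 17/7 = -196613568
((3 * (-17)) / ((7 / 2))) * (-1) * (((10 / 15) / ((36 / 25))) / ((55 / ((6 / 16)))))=0.05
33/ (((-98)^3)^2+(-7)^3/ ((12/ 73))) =396/ 10630108545329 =0.00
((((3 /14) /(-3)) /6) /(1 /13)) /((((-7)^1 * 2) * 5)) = 13 /5880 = 0.00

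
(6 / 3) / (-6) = -1 / 3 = -0.33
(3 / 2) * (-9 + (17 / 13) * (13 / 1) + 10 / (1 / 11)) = 177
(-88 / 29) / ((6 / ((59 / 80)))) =-649 / 1740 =-0.37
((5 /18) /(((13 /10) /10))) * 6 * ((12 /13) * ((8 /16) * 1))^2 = 6000 /2197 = 2.73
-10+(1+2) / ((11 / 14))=-68 / 11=-6.18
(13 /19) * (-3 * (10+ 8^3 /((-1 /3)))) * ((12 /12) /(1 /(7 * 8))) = 3332784 /19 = 175409.68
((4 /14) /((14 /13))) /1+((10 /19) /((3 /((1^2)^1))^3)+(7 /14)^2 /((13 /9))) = 598501 /1307124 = 0.46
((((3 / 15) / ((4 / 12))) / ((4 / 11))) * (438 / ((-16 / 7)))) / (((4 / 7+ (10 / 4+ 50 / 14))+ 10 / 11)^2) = -299942181 / 54102760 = -5.54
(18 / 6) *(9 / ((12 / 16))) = 36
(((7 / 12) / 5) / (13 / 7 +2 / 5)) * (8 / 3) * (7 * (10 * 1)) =6860 / 711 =9.65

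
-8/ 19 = -0.42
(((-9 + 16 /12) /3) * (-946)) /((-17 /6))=-43516 /51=-853.25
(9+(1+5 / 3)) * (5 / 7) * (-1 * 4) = -100 / 3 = -33.33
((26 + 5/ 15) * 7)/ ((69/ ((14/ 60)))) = 3871/ 6210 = 0.62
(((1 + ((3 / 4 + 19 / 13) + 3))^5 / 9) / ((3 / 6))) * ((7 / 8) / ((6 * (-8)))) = -24609945484901 / 656992567296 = -37.46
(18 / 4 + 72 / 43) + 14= 1735 / 86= 20.17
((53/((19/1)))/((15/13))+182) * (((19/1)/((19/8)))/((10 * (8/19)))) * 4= 105118/75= 1401.57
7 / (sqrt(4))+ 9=25 / 2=12.50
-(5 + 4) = -9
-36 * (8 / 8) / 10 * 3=-54 / 5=-10.80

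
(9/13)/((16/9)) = 81/208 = 0.39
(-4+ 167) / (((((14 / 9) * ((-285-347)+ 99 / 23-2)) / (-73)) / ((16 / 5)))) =19704744 / 506905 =38.87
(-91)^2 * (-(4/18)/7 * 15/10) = -394.33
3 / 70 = 0.04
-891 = -891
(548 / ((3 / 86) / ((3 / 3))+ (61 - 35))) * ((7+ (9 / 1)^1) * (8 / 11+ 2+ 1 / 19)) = 438101888 / 467951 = 936.21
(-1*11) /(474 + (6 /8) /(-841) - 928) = 37004 /1527259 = 0.02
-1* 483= -483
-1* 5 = -5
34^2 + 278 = 1434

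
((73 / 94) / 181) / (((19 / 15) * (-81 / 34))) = -6205 / 4364091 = -0.00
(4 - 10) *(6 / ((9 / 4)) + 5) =-46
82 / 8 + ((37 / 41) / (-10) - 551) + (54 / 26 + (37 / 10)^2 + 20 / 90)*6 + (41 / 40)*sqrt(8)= -71140369 / 159900 + 41*sqrt(2) / 20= -442.01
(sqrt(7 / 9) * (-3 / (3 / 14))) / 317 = -14 * sqrt(7) / 951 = -0.04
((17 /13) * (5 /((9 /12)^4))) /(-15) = -4352 /3159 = -1.38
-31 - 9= -40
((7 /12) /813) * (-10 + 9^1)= -7 /9756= -0.00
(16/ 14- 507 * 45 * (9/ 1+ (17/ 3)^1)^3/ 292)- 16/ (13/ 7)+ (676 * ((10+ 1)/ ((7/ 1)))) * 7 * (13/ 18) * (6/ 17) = -82875718036/ 338793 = -244620.51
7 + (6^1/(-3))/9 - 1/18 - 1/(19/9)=2137/342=6.25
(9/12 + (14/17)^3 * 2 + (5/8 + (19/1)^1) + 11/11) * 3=2652081/39304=67.48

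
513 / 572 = 0.90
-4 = -4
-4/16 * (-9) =9/4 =2.25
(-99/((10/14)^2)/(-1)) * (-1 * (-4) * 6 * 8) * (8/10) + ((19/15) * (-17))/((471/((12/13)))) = 22811620564/765375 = 29804.50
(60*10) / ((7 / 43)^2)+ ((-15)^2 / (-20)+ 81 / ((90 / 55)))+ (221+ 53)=4498801 / 196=22953.07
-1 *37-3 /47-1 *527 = -26511 /47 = -564.06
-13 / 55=-0.24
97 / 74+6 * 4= 25.31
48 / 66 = 8 / 11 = 0.73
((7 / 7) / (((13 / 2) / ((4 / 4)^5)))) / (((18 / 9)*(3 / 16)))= 16 / 39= 0.41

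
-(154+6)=-160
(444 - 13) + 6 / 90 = 431.07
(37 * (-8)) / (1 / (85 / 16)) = -3145 / 2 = -1572.50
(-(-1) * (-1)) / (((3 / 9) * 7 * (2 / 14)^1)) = -3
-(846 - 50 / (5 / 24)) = -606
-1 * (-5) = 5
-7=-7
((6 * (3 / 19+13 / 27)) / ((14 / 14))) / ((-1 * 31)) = -656 / 5301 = -0.12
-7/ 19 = -0.37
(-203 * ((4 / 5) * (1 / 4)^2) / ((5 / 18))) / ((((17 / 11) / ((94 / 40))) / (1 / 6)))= -314853 / 34000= -9.26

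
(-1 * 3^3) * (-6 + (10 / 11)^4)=2101842 / 14641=143.56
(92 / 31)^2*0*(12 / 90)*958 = 0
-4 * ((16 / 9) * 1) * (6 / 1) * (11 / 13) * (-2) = 2816 / 39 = 72.21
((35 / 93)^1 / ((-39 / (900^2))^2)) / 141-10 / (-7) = 1151349.95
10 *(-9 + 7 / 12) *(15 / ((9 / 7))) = -17675 / 18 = -981.94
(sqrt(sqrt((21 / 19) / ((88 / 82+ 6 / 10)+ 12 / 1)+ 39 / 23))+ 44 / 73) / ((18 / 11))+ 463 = 464.07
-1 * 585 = -585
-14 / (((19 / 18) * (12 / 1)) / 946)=-19866 / 19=-1045.58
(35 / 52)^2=1225 / 2704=0.45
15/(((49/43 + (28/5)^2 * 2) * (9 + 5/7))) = 5375/222292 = 0.02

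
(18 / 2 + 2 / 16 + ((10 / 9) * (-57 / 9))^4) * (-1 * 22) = -115109227123 / 2125764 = -54149.58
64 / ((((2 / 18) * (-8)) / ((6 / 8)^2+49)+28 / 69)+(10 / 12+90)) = 0.70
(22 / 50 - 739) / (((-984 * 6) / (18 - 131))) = -130402 / 9225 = -14.14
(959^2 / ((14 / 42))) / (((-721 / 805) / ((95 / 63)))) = -1435359275 / 309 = -4645175.65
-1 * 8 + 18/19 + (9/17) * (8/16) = -4385/646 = -6.79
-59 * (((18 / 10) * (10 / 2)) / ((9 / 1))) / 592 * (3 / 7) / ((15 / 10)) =-59 / 2072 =-0.03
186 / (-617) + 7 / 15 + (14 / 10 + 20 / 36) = 58883 / 27765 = 2.12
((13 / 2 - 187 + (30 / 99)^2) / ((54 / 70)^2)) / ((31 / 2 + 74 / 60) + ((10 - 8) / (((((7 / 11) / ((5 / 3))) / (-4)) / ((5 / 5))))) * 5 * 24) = 16846830875 / 138793156722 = 0.12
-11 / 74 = -0.15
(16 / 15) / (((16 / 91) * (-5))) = -91 / 75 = -1.21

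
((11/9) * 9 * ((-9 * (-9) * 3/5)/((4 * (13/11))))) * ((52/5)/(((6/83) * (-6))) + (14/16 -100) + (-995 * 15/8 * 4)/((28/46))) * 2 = -101946633723/36400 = -2800731.70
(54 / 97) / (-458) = -27 / 22213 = -0.00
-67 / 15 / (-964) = 0.00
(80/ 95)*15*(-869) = -208560/ 19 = -10976.84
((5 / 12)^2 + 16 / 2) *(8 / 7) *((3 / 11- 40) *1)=-46759 / 126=-371.10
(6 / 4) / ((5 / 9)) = 2.70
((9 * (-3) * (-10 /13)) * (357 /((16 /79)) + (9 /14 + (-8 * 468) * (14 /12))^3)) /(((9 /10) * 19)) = -34287157388158875 /338884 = -101176678120.42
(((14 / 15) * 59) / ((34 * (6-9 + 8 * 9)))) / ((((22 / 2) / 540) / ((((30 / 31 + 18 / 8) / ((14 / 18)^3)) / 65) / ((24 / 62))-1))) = -6568293 / 7827820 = -0.84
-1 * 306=-306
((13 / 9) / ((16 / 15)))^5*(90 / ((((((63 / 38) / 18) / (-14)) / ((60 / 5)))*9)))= -110227609375 / 1327104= -83058.76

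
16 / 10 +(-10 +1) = -37 / 5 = -7.40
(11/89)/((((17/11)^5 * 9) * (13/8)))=14172488/14784970941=0.00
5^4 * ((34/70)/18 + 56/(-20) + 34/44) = -866375/693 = -1250.18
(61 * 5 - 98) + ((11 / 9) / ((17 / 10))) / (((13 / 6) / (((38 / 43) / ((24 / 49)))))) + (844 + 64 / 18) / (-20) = 70654249 / 427635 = 165.22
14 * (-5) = -70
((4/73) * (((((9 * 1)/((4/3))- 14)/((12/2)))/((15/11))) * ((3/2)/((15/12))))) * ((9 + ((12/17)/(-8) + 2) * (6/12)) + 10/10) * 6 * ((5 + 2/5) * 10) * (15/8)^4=-12993787125/5083136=-2556.25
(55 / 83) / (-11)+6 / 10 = 224 / 415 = 0.54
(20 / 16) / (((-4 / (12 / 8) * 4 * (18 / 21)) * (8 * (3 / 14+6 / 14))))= -245 / 9216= -0.03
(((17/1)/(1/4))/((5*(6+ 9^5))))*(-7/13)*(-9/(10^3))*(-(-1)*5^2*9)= 3213/12795250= 0.00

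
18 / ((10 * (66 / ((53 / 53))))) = 0.03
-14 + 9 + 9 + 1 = 5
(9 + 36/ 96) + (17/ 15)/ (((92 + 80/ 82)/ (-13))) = 1054003/ 114360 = 9.22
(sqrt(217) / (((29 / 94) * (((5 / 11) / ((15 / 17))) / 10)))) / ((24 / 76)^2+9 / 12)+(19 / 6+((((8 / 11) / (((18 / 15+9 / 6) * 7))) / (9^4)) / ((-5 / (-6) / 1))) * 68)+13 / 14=18622294 / 4546773+14930960 * sqrt(217) / 201637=1094.90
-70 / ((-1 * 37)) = 70 / 37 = 1.89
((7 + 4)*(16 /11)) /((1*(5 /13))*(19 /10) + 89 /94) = 9776 /1025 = 9.54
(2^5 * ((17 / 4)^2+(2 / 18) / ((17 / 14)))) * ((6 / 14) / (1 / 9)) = 266646 / 119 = 2240.72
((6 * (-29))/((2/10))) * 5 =-4350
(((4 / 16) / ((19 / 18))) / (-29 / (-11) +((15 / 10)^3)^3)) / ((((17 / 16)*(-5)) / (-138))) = 55959552 / 373648015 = 0.15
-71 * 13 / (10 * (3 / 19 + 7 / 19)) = -17537 / 100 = -175.37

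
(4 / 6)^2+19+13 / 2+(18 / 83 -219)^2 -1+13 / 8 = 23755126889 / 496008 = 47892.63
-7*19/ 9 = -133/ 9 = -14.78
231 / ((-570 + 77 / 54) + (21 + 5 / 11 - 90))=-137214 / 378449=-0.36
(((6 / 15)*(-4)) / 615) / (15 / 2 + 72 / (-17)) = -272 / 341325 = -0.00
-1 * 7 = -7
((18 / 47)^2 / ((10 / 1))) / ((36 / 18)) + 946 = 10448651 / 11045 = 946.01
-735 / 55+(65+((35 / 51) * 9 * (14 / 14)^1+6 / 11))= 10913 / 187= 58.36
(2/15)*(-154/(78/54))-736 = -750.22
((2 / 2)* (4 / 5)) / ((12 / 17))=17 / 15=1.13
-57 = -57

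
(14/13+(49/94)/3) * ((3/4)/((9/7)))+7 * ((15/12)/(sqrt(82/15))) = 32095/43992+35 * sqrt(1230)/328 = 4.47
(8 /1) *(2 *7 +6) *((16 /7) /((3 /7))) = 2560 /3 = 853.33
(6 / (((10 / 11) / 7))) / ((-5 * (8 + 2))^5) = -231 / 1562500000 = -0.00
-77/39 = -1.97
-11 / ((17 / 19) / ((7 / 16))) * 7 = -10241 / 272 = -37.65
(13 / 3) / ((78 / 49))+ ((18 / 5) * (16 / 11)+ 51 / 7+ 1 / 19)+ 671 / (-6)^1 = -6355474 / 65835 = -96.54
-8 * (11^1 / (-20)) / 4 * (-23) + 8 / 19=-4727 / 190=-24.88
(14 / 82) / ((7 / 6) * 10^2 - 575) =-21 / 56375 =-0.00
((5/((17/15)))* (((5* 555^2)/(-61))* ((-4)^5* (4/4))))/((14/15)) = 887112000000/7259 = 122208568.67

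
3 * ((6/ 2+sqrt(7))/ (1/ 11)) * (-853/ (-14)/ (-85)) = -84447/ 1190 - 28149 * sqrt(7)/ 1190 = -133.55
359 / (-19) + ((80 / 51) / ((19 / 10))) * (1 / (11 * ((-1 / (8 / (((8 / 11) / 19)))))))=-33509 / 969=-34.58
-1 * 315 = -315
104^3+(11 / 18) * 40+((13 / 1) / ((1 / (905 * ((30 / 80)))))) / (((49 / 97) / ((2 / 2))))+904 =4002608279 / 3528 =1134526.16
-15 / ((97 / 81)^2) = -98415 / 9409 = -10.46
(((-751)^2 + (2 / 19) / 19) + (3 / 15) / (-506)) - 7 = 515112644719 / 913330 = 563994.01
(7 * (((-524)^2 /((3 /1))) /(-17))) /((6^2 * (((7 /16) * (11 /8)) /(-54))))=17572864 /187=93972.53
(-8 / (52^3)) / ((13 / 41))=-41 / 228488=-0.00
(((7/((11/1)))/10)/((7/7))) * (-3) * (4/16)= -21/440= -0.05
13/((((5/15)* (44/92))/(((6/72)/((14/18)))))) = 2691/308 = 8.74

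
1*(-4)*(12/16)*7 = -21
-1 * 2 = -2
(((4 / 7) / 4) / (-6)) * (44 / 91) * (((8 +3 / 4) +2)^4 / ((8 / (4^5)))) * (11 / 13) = -413674921 / 24843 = -16651.57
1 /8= 0.12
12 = 12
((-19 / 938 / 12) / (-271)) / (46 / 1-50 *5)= -19 / 622276704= -0.00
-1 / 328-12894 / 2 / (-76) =528635 / 6232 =84.83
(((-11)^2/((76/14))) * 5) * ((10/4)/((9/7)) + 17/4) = 944405/1368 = 690.35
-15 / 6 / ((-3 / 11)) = 55 / 6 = 9.17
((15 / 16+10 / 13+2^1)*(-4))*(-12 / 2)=2313 / 26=88.96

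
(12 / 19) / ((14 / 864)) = 5184 / 133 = 38.98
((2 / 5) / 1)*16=32 / 5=6.40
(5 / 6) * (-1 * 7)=-35 / 6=-5.83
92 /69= 4 /3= 1.33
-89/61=-1.46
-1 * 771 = -771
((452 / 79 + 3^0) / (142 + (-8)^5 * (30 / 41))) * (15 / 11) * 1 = -326565 / 849202442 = -0.00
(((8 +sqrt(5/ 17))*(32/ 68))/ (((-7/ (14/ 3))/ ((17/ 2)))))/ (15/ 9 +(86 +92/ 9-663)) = 12*sqrt(85)/ 43231 +96/ 2543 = 0.04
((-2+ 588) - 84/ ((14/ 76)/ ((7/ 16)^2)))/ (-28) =-15959/ 896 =-17.81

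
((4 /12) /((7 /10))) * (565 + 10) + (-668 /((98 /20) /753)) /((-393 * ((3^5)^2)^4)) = 21368110183080807113500930 /78040054581686425973619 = 273.81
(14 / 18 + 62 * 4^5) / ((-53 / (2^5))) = -18284768 / 477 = -38332.85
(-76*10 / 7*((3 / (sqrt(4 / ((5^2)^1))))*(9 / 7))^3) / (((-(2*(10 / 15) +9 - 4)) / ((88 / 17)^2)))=285797160000 / 693889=411877.35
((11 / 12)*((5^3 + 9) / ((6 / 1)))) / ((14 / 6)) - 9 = -19 / 84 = -0.23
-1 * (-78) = 78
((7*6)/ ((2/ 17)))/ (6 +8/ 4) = 357/ 8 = 44.62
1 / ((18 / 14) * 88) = 7 / 792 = 0.01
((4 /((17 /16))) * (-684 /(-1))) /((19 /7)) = 16128 /17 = 948.71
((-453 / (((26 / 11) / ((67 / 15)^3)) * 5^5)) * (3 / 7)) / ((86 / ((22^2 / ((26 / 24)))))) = -241790594012 / 19870703125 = -12.17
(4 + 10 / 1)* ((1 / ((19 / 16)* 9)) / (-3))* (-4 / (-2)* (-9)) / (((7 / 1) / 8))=8.98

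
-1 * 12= -12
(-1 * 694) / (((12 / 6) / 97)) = -33659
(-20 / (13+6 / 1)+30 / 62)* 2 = -670 / 589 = -1.14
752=752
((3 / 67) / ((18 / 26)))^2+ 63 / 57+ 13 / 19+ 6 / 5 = 11489939 / 3838095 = 2.99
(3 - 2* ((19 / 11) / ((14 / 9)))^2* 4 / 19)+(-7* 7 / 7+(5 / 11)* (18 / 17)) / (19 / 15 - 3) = 6.24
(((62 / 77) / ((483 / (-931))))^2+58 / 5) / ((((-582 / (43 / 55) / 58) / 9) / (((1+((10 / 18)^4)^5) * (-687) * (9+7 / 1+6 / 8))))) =2346528940080994298803880865061807 / 20758485223237071941249100075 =113039.51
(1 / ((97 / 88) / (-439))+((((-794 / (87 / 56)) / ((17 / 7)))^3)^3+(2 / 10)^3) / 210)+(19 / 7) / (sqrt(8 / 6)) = -332384583468162696304355656235956148941560533330790857 / 86221308208555597740784582417503750+19*sqrt(3) / 14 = -3855016704967841393.64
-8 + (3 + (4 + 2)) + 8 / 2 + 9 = 14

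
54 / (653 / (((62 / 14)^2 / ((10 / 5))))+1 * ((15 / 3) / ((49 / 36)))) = 1271403 / 1654343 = 0.77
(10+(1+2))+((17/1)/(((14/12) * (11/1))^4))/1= 457011565/35153041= 13.00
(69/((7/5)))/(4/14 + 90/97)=33465/824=40.61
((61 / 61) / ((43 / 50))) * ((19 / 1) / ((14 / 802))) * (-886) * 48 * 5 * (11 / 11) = -81005208000 / 301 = -269120292.36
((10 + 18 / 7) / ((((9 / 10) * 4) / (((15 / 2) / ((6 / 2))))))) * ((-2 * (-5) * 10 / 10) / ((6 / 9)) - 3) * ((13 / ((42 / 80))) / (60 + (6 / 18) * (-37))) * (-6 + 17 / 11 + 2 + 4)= 136000 / 1617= 84.11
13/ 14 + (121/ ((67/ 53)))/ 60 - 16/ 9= 62983/ 84420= 0.75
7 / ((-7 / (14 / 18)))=-7 / 9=-0.78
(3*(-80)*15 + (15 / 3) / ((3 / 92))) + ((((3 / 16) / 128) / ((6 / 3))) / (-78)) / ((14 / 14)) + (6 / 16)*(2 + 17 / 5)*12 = -3422.37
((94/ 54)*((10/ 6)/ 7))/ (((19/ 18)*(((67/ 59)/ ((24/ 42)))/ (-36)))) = -443680/ 62377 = -7.11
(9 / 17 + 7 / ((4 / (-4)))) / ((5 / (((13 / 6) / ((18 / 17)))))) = -143 / 54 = -2.65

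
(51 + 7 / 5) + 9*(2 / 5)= 56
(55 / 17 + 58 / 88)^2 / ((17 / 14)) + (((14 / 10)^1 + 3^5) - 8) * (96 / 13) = 543509255943 / 309125960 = 1758.21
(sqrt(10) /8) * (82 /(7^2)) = 41 * sqrt(10) /196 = 0.66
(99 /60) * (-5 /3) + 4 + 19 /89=521 /356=1.46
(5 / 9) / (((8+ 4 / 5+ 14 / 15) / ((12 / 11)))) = 0.06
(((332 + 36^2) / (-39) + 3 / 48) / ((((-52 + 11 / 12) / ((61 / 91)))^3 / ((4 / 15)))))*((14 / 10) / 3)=94456781264 / 8059181219778325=0.00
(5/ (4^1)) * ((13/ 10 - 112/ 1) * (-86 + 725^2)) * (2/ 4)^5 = -581771673/ 256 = -2272545.60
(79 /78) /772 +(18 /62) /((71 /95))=51658559 /132535416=0.39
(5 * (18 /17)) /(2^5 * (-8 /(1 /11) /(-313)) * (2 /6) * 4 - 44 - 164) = -42255 /1564408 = -0.03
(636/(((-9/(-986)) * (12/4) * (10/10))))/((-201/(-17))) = 3553544/1809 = 1964.37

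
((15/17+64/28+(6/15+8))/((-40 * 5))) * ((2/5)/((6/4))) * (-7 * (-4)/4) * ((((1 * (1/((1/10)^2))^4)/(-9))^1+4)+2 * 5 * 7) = 344147707961/286875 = 1199643.43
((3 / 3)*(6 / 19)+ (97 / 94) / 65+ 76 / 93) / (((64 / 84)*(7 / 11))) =136439809 / 57580640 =2.37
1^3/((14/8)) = 4/7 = 0.57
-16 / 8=-2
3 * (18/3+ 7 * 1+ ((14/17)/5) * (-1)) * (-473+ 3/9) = -1547038/85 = -18200.45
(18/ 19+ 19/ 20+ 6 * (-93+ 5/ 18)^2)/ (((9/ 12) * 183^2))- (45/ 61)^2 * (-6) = 5.32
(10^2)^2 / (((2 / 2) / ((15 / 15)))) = 10000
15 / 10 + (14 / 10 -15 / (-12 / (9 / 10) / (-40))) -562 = -604.10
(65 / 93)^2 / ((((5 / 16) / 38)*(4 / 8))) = 1027520 / 8649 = 118.80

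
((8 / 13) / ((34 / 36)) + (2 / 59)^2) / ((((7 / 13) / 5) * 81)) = 2510740 / 33553359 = 0.07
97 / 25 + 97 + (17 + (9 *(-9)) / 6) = 5219 / 50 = 104.38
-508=-508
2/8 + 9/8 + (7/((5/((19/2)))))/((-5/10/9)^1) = -9521/40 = -238.02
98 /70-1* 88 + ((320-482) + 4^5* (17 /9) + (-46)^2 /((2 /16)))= 837613 /45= 18613.62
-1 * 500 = -500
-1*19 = -19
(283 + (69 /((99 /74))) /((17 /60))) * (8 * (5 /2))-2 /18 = 15652793 /1683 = 9300.53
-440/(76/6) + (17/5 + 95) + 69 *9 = 65043/95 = 684.66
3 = 3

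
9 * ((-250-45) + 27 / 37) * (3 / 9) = -32664 / 37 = -882.81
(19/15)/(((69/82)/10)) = 3116/207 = 15.05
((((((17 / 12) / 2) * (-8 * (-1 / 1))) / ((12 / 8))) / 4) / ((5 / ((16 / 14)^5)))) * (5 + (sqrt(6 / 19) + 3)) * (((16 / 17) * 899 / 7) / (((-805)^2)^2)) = 0.00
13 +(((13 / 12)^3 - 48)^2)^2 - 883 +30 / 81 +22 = 4767090.72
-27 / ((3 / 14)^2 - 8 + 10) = -13.20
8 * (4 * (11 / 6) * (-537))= -31504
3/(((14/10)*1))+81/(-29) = -0.65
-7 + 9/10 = -6.10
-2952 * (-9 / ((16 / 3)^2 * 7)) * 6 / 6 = 29889 / 224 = 133.43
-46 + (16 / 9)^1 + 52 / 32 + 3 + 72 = 2333 / 72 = 32.40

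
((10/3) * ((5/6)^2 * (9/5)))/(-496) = -25/2976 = -0.01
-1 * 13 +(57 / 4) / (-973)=-50653 / 3892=-13.01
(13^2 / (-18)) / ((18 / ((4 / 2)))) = -169 / 162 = -1.04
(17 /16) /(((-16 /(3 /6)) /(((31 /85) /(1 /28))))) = -217 /640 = -0.34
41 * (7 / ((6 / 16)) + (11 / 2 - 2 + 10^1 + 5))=9143 / 6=1523.83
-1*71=-71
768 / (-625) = -768 / 625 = -1.23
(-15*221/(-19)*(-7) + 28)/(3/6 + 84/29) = -1315034/3743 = -351.33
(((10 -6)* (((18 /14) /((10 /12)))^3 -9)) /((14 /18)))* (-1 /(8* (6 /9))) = 6167097 /1200500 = 5.14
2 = 2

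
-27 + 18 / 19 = -495 / 19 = -26.05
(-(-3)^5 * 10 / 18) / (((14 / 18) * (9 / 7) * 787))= 135 / 787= 0.17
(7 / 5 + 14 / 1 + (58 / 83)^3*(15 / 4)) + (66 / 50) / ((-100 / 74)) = 11223335323 / 714733750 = 15.70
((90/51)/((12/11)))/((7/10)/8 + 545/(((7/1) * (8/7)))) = 0.02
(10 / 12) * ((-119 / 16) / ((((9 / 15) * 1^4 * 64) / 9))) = -2975 / 2048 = -1.45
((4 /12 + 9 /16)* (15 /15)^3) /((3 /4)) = 43 /36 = 1.19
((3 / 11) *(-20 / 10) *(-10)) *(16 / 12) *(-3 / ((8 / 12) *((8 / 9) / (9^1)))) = -3645 / 11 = -331.36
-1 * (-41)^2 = -1681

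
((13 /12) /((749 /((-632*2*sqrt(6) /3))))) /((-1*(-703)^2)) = 0.00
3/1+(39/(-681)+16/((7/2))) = 11940/1589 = 7.51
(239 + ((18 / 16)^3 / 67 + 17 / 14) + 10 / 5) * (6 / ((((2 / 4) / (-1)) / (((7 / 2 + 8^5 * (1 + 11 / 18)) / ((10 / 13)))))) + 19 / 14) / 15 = -402427867934459 / 30256128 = -13300706.16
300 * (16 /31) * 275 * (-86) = -113520000 /31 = -3661935.48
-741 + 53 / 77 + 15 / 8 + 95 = -396357 / 616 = -643.44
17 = 17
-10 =-10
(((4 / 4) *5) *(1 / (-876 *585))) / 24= -1 / 2459808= -0.00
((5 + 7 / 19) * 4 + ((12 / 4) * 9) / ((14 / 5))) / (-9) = -2759 / 798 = -3.46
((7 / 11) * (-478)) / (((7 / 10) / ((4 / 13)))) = -19120 / 143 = -133.71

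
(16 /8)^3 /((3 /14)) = 112 /3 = 37.33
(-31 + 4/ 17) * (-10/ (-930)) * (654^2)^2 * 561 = -1052459438701968/ 31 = -33950304474257.03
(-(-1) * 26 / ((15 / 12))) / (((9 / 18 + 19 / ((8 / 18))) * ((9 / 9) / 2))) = 832 / 865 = 0.96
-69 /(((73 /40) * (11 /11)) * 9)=-920 /219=-4.20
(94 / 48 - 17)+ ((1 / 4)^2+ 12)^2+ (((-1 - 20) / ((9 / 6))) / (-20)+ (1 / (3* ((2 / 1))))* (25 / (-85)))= 8559071 / 65280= 131.11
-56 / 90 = -28 / 45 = -0.62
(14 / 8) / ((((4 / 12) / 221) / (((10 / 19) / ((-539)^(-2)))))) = 6741539805 / 38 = 177408942.24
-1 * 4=-4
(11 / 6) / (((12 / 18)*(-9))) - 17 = -623 / 36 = -17.31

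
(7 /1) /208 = 7 /208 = 0.03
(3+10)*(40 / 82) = 260 / 41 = 6.34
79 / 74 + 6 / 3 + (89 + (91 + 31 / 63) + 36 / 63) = 858419 / 4662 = 184.13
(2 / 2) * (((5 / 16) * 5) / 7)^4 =0.00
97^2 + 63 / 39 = 9410.62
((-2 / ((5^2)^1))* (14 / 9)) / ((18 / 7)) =-98 / 2025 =-0.05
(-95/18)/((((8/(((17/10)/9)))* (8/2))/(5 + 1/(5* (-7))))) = -9367/60480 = -0.15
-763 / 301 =-2.53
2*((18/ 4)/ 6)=3/ 2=1.50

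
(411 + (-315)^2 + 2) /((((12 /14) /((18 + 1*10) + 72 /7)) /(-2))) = -26702984 /3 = -8900994.67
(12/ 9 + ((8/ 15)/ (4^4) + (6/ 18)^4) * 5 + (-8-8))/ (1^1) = -37829/ 2592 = -14.59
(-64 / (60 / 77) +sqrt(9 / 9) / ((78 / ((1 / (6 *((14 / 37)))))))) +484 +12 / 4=13263617 / 32760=404.87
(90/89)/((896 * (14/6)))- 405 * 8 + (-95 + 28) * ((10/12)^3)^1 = -24708201275/7535808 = -3278.77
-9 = -9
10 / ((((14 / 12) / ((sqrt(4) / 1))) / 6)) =720 / 7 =102.86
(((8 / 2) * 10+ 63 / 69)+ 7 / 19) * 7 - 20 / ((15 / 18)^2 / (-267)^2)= -4485442792 / 2185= -2052834.23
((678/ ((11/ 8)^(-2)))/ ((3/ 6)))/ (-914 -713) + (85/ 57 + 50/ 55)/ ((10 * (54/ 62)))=-572958355/ 440695728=-1.30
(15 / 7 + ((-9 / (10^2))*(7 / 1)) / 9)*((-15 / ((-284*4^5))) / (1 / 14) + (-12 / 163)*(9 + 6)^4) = -25634916505227 / 3318210560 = -7725.52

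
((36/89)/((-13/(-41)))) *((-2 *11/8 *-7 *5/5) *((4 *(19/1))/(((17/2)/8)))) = 34550208/19669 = 1756.58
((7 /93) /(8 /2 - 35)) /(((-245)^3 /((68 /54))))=34 /163534210875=0.00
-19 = -19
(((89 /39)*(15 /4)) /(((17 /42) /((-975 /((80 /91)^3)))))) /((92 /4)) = -4225272597 /3203072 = -1319.13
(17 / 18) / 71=17 / 1278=0.01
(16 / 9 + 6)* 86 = 6020 / 9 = 668.89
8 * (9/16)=9/2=4.50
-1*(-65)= 65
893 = 893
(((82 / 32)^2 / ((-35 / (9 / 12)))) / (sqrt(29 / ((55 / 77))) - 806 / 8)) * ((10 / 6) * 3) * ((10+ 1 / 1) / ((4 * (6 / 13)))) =0.04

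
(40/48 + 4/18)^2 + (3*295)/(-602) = -34709/97524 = -0.36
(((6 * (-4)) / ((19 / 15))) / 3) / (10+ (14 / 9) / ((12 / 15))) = -432 / 817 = -0.53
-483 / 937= -0.52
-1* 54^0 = -1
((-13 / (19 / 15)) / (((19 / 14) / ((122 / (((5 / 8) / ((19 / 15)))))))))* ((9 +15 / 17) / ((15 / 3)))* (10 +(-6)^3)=6147488256 / 8075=761298.86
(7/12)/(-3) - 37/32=-389/288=-1.35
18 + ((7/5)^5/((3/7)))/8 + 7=26.57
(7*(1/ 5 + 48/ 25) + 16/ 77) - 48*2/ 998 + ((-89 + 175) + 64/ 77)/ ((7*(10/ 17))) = 242328276/ 6724025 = 36.04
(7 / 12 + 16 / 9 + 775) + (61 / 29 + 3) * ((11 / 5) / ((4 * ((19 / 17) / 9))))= 79340431 / 99180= 799.96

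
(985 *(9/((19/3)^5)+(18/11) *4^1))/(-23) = -175628637225/626453047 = -280.35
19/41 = 0.46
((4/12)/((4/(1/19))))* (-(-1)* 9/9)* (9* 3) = 9/76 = 0.12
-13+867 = 854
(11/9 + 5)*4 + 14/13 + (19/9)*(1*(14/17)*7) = 8428/221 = 38.14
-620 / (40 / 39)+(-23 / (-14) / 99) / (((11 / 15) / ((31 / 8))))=-24572987 / 40656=-604.41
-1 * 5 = -5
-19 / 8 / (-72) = 19 / 576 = 0.03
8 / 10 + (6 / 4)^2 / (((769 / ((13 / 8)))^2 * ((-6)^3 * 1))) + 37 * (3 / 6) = 350615570611 / 18166609920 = 19.30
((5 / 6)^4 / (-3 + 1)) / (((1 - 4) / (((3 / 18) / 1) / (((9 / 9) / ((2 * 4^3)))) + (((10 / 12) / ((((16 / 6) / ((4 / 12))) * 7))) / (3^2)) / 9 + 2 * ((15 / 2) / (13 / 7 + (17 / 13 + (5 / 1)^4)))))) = 20766706724375 / 12097498065408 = 1.72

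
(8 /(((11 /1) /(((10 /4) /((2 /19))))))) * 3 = 570 /11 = 51.82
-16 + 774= 758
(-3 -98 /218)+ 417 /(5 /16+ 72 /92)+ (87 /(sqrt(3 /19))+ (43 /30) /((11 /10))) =29 *sqrt(57)+ 548869669 /1449591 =597.58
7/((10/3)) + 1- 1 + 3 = 51/10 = 5.10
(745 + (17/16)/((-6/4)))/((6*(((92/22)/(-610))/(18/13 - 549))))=47404918715/4784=9909054.92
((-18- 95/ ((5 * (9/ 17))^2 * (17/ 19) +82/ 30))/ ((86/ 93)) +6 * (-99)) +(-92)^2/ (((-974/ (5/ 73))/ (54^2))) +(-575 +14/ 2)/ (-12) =-925424661373231/ 400071187644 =-2313.15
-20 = -20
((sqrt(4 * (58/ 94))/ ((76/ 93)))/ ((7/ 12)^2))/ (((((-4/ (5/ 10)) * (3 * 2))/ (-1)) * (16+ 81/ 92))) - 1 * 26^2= -676+ 12834 * sqrt(1363)/ 67954621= -675.99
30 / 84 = 5 / 14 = 0.36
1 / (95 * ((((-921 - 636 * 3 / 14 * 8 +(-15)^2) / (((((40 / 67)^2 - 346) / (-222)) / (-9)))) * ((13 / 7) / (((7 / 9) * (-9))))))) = -88699457 / 23083930682280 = -0.00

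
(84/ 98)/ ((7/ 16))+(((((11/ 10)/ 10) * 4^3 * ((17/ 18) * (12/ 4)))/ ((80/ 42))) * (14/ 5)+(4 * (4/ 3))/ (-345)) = 198202618/ 6339375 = 31.27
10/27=0.37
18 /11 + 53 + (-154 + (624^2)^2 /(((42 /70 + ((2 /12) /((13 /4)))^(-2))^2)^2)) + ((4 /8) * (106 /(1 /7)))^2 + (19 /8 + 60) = 503254090930156275473 /3657071704302808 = 137611.22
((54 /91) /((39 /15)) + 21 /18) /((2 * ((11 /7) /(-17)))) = -168317 /22308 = -7.55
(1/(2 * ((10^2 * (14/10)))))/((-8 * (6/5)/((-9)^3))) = 243/896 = 0.27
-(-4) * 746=2984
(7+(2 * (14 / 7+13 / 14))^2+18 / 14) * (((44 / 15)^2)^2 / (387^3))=7822276352 / 143778520816875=0.00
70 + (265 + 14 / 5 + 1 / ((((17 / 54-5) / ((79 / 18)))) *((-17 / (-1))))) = 7263204 / 21505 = 337.74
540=540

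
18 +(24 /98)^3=2119410 /117649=18.01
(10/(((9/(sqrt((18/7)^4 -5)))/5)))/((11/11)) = 50 * sqrt(92971)/441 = 34.57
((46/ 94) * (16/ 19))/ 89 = 368/ 79477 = 0.00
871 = 871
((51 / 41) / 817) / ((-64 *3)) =-17 / 2143808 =-0.00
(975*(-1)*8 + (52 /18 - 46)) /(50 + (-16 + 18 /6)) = -70588 /333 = -211.98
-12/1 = -12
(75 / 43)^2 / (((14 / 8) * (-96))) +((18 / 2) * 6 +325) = 39241301 / 103544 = 378.98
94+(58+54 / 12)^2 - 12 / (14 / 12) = 111719 / 28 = 3989.96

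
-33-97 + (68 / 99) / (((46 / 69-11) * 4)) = -133007 / 1023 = -130.02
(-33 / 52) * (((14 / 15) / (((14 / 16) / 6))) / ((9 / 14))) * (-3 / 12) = 308 / 195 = 1.58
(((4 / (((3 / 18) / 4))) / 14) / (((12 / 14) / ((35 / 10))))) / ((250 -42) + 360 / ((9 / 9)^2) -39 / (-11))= 308 / 6287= 0.05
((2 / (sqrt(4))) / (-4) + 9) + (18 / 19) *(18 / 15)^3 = 98677 / 9500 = 10.39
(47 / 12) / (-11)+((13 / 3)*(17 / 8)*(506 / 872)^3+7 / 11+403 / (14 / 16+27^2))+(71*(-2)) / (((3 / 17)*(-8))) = 13186960062936661 / 127762049496576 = 103.22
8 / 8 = 1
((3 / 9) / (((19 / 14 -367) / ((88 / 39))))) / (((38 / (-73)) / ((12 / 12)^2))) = 44968 / 11379537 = 0.00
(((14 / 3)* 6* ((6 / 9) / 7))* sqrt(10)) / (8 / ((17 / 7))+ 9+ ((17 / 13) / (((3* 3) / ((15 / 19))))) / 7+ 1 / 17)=235144* sqrt(10) / 1090715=0.68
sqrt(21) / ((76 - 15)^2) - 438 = -438.00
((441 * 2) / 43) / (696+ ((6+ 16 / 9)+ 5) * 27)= 294 / 14921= 0.02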